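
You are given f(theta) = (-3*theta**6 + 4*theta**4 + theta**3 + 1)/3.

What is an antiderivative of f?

An antiderivative is F(theta) = -theta**7/7 + 4*theta**5/15 + theta**4/12 + theta/3.

Check any antiderivative F(theta) by computing F'(theta) and comparing it with f(theta).
Check: d/dtheta[-theta**7/7 + 4*theta**5/15 + theta**4/12 + theta/3] = -theta**6 + 4*theta**4/3 + theta**3/3 + 1/3, which equals f(theta).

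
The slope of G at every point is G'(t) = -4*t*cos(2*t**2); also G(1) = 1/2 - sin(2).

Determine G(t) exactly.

G(t) = -(2*sin(2*t**2) - 1)/2

The substitution u = 2*t**2 works: G'(t) is exactly (dG/du)*(du/dt) for that inner function.
A general antiderivative is -sin(2*t**2) + C.
The condition gives C = 1/2 - sin(2) - (-sin(2)) = 1/2.
So G(t) = -(2*sin(2*t**2) - 1)/2.
Check: d/dt[-(2*sin(2*t**2) - 1)/2] = -4*t*cos(2*t**2) = G'(t).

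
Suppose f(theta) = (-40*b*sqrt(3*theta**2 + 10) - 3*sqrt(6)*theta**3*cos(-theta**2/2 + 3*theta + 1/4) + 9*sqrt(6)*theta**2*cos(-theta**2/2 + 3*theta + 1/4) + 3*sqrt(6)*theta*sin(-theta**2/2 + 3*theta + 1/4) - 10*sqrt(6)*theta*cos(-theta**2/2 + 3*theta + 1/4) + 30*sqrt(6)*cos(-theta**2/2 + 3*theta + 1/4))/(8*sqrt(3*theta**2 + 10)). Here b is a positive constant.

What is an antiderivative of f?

An antiderivative is F(theta) = -5*b*theta + 3*sqrt(theta**2/2 + 5/3)*sin(-theta**2/2 + 3*theta + 1/4)/4.

Since d/dtheta undoes antidifferentiation here, F'(theta) = f(theta) is required of F(theta).
Check: d/dtheta[-5*b*theta + 3*sqrt(theta**2/2 + 5/3)*sin(-theta**2/2 + 3*theta + 1/4)/4] = (-40*b*sqrt(3*theta**2 + 10) - 3*sqrt(6)*theta**3*cos(-theta**2/2 + 3*theta + 1/4) + 9*sqrt(6)*theta**2*cos(-theta**2/2 + 3*theta + 1/4) + 3*sqrt(6)*theta*sin(-theta**2/2 + 3*theta + 1/4) - 10*sqrt(6)*theta*cos(-theta**2/2 + 3*theta + 1/4) + 30*sqrt(6)*cos(-theta**2/2 + 3*theta + 1/4))/(8*sqrt(3*theta**2 + 10)) = f(theta).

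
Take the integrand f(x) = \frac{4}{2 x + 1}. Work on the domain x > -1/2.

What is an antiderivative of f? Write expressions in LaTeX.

An antiderivative is F(x) = 2 \log{\left(x + \frac{1}{2} \right)}.

Check any antiderivative F(x) by computing F'(x) and comparing it with f(x).
Check: d/dx[2 \log{\left(x + \frac{1}{2} \right)}] = \frac{4}{2 x + 1} = f(x).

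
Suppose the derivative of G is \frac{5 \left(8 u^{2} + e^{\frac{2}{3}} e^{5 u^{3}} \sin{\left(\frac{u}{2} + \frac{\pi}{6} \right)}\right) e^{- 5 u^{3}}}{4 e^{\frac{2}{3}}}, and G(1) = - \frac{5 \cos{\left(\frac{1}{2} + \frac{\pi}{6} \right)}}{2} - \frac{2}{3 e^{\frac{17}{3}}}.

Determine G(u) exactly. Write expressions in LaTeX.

Whatever form G(u) takes, its d/du must return the stated G'(u).
A general antiderivative is - \frac{2 e^{- 5 u^{3} - \frac{2}{3}}}{3} - \frac{5 \cos{\left(\frac{u}{2} + \frac{\pi}{6} \right)}}{2} + C.
The condition gives C = - \frac{5 \cos{\left(\frac{1}{2} + \frac{\pi}{6} \right)}}{2} - \frac{2}{3 e^{\frac{17}{3}}} - (- \frac{5 \cos{\left(\frac{1}{2} + \frac{\pi}{6} \right)}}{2} - \frac{2}{3 e^{\frac{17}{3}}}) = 0.
So G(u) = \frac{- 4 e^{- 5 u^{3} - \frac{2}{3}} - 15 \cos{\left(\frac{u}{2} + \frac{\pi}{6} \right)}}{6}.
Check: d/du[\frac{- 4 e^{- 5 u^{3} - \frac{2}{3}} - 15 \cos{\left(\frac{u}{2} + \frac{\pi}{6} \right)}}{6}] = \frac{\left(40 u^{2} + 5 e^{\frac{2}{3}} e^{5 u^{3}} \sin{\left(\frac{u}{2} + \frac{\pi}{6} \right)}\right) e^{- 5 u^{3}}}{4 e^{\frac{2}{3}}}, which equals G'(u).

G(u) = \frac{- 4 e^{- 5 u^{3} - \frac{2}{3}} - 15 \cos{\left(\frac{u}{2} + \frac{\pi}{6} \right)}}{6}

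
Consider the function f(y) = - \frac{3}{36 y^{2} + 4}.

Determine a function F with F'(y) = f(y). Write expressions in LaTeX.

An antiderivative is F(y) = - \frac{\operatorname{atan}{\left(3 y \right)}}{4}.

A first test for any F(y): its y-derivative must equal f(y) identically.
Check: d/dy[- \frac{\operatorname{atan}{\left(3 y \right)}}{4}] = - \frac{3}{36 y^{2} + 4} = f(y).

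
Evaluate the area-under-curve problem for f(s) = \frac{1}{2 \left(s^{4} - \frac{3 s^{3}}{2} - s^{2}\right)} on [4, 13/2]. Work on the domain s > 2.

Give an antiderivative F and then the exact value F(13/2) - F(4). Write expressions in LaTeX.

Factor the denominator (s^{2} \left(s - 2\right) \left(2 s + 1\right)) and decompose: f = - \frac{8}{5 \left(2 s + 1\right)} + \frac{1}{20 \left(s - 2\right)} + \frac{3}{4 s} - \frac{1}{2 s^{2}}; each piece integrates to a log, atan, or power term.
F(s) = \frac{15 s \log{\left(s \right)} + s \log{\left(s - 2 \right)} - 16 s \log{\left(s + \frac{1}{2} \right)} + 10}{20 s} is an antiderivative of f.
Check: d/ds[\frac{15 s \log{\left(s \right)} + s \log{\left(s - 2 \right)} - 16 s \log{\left(s + \frac{1}{2} \right)} + 10}{20 s}] = \frac{1}{2 s^{4} - 3 s^{3} - 2 s^{2}}, which equals f(s).
F(13/2) = - \frac{4 \log{\left(7 \right)}}{5} + \frac{\log{\left(\frac{9}{2} \right)}}{20} + \frac{1}{13} + \frac{3 \log{\left(\frac{13}{2} \right)}}{4}; F(4) = - \frac{4 \log{\left(\frac{9}{2} \right)}}{5} + \frac{\log{\left(2 \right)}}{20} + \frac{1}{8} + \frac{3 \log{\left(4 \right)}}{4}.
Integral = F(13/2) - F(4) = - \frac{4 \log{\left(7 \right)}}{5} - \frac{3 \log{\left(4 \right)}}{4} - \frac{5}{104} - \frac{\log{\left(2 \right)}}{20} + \frac{17 \log{\left(\frac{9}{2} \right)}}{20} + \frac{3 \log{\left(\frac{13}{2} \right)}}{4}.

Antiderivative: F(s) = \frac{15 s \log{\left(s \right)} + s \log{\left(s - 2 \right)} - 16 s \log{\left(s + \frac{1}{2} \right)} + 10}{20 s}; value = - \frac{4 \log{\left(7 \right)}}{5} - \frac{3 \log{\left(4 \right)}}{4} - \frac{5}{104} - \frac{\log{\left(2 \right)}}{20} + \frac{17 \log{\left(\frac{9}{2} \right)}}{20} + \frac{3 \log{\left(\frac{13}{2} \right)}}{4}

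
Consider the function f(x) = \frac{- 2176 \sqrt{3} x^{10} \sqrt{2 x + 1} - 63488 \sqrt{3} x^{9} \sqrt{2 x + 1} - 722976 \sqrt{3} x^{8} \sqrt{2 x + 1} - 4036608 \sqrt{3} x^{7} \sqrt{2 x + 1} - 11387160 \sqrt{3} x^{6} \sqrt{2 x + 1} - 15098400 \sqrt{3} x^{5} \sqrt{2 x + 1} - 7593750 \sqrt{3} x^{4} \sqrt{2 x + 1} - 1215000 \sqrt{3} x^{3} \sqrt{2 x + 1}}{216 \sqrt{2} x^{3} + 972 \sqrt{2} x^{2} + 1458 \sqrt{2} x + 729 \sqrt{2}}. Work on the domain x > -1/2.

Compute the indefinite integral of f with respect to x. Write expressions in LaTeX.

A first test for any F(x): its x-derivative must equal f(x) identically.
Check: d/dx[- \frac{\sqrt{6} x^{4} \left(2 x + 1\right)^{\frac{5}{2}} \left(2 x + 15\right)^{4}}{27 \left(2 x + 3\right)^{2}}] = \frac{- 1088 \sqrt{6} x^{10} \sqrt{2 x + 1} - 31744 \sqrt{6} x^{9} \sqrt{2 x + 1} - 361488 \sqrt{6} x^{8} \sqrt{2 x + 1} - 2018304 \sqrt{6} x^{7} \sqrt{2 x + 1} - 5693580 \sqrt{6} x^{6} \sqrt{2 x + 1} - 7549200 \sqrt{6} x^{5} \sqrt{2 x + 1} - 3796875 \sqrt{6} x^{4} \sqrt{2 x + 1} - 607500 \sqrt{6} x^{3} \sqrt{2 x + 1}}{216 x^{3} + 972 x^{2} + 1458 x + 729}, which equals f(x).

F(x) = - \frac{\sqrt{6} x^{4} \left(2 x + 1\right)^{\frac{5}{2}} \left(2 x + 15\right)^{4}}{27 \left(2 x + 3\right)^{2}} + C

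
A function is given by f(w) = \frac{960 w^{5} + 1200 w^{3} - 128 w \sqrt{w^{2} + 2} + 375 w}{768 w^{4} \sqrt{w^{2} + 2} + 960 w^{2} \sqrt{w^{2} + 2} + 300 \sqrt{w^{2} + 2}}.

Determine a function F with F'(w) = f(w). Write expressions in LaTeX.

An antiderivative F(w) passes only if d/dw[F] lands on f(w) exactly.
Check: d/dw[\frac{15 \sqrt{w^{2} + 2} \left(8 w^{2} + 5\right) + 8}{12 \left(8 w^{2} + 5\right)}] = \frac{960 w^{5} + 1200 w^{3} - 128 w \sqrt{w^{2} + 2} + 375 w}{768 w^{4} \sqrt{w^{2} + 2} + 960 w^{2} \sqrt{w^{2} + 2} + 300 \sqrt{w^{2} + 2}} = f(w).

An antiderivative is F(w) = \frac{15 \sqrt{w^{2} + 2} \left(8 w^{2} + 5\right) + 8}{12 \left(8 w^{2} + 5\right)}.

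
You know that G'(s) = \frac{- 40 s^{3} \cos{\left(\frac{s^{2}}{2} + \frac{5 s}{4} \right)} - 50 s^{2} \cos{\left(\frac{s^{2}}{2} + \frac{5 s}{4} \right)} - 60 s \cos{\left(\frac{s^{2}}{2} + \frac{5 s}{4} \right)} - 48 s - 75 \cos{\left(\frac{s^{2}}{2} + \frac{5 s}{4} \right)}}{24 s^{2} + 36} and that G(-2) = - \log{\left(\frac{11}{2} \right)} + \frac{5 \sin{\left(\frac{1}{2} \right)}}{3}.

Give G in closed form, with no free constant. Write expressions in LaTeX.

Any candidate G(s) must reproduce the stated G'(s) exactly.
A general antiderivative is - \log{\left(s^{2} + \frac{3}{2} \right)} - \frac{5 \sin{\left(\frac{s^{2}}{2} + \frac{5 s}{4} \right)}}{3} + C.
The condition gives C = - \log{\left(\frac{11}{2} \right)} + \frac{5 \sin{\left(\frac{1}{2} \right)}}{3} - (- \log{\left(\frac{11}{2} \right)} + \frac{5 \sin{\left(\frac{1}{2} \right)}}{3}) = 0.
So G(s) = \frac{- 3 \log{\left(s^{2} + \frac{3}{2} \right)} - 5 \sin{\left(\frac{s^{2}}{2} + \frac{5 s}{4} \right)}}{3}.
Check: d/ds[\frac{- 3 \log{\left(s^{2} + \frac{3}{2} \right)} - 5 \sin{\left(\frac{s^{2}}{2} + \frac{5 s}{4} \right)}}{3}] = \frac{- 40 s^{3} \cos{\left(\frac{s^{2}}{2} + \frac{5 s}{4} \right)} - 50 s^{2} \cos{\left(\frac{s^{2}}{2} + \frac{5 s}{4} \right)} - 60 s \cos{\left(\frac{s^{2}}{2} + \frac{5 s}{4} \right)} - 48 s - 75 \cos{\left(\frac{s^{2}}{2} + \frac{5 s}{4} \right)}}{24 s^{2} + 36} = G'(s).

G(s) = \frac{- 3 \log{\left(s^{2} + \frac{3}{2} \right)} - 5 \sin{\left(\frac{s^{2}}{2} + \frac{5 s}{4} \right)}}{3}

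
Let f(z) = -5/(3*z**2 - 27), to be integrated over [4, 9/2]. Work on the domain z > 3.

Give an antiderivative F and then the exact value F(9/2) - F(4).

The denominator factors as 3*(z - 3)*(z + 3); partial fractions split f into directly integrable pieces: 5/(18*(z + 3)) - 5/(18*(z - 3)).
F(z) = -5*log(z - 3)/18 + 5*log(z + 3)/18 is an antiderivative of f.
Check: d/dz[-5*log(z - 3)/18 + 5*log(z + 3)/18] = -5/(3*z**2 - 27) = f(z).
F(9/2) = -5*log(3/2)/18 + 5*log(15/2)/18; F(4) = 5*log(7)/18.
Integral = F(9/2) - F(4) = -5*log(7)/18 - 5*log(3/2)/18 + 5*log(15/2)/18.

Antiderivative: F(z) = -5*log(z - 3)/18 + 5*log(z + 3)/18; value = -5*log(7)/18 - 5*log(3/2)/18 + 5*log(15/2)/18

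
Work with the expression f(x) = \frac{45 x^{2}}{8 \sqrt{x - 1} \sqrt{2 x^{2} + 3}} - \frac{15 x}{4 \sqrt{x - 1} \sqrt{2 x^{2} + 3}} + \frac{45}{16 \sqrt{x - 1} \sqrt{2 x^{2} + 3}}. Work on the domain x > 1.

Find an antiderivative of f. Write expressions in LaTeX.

An antiderivative is F(x) = \frac{15 \sqrt{x - 1} \sqrt{2 x^{2} + 3}}{8}.

f has the shape u'v + uv' for u = \frac{15 \sqrt{2 x - 2}}{8} and v = \sqrt{x^{2} + \frac{3}{2}} — it is the derivative of the product u*v.
Check: d/dx[\frac{15 \sqrt{x - 1} \sqrt{2 x^{2} + 3}}{8}] = \frac{90 x^{2} - 60 x + 45}{16 \sqrt{x - 1} \sqrt{2 x^{2} + 3}}, which equals f(x).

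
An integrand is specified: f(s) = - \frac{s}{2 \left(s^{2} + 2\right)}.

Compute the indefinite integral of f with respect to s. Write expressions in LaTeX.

F(s) = - \frac{\log{\left(s^{2} + 2 \right)}}{4} + C

The substitution u = s^{2} + 2 works: f is exactly (dF/du)*(du/ds) for that inner function.
Check: d/ds[- \frac{\log{\left(s^{2} + 2 \right)}}{4}] = - \frac{s}{2 s^{2} + 4}, which equals f(s).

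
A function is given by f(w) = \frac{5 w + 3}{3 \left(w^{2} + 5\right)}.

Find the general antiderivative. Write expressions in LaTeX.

F(w) = \frac{5 \log{\left(w^{2} + 5 \right)}}{6} + \frac{\sqrt{5} \operatorname{atan}{\left(\frac{\sqrt{5} w}{5} \right)}}{5} + C

A candidate is checked by its d/dw: the result must match f(w).
Check: d/dw[\frac{5 \log{\left(w^{2} + 5 \right)}}{6} + \frac{\sqrt{5} \operatorname{atan}{\left(\frac{\sqrt{5} w}{5} \right)}}{5}] = \frac{5 w + 3}{3 w^{2} + 15}, which equals f(w).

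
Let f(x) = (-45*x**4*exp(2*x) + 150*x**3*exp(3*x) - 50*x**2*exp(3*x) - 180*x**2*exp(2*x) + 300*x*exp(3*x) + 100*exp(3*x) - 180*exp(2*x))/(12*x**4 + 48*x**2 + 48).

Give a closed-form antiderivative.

An antiderivative is F(x) = (-45*x**2*exp(2*x) + 100*x*exp(3*x) - 90*exp(2*x))/(24*x**2 + 48).

f has the shape u'v + uv' for u = 25*x/(2*(3*x**2 + 6)) - 15*exp(-x)/8 and v = exp(3*x) — it is the derivative of the product u*v.
Check: d/dx[(-45*x**2*exp(2*x) + 100*x*exp(3*x) - 90*exp(2*x))/(24*x**2 + 48)] = (-45*x**4*exp(2*x) + 150*x**3*exp(3*x) - 50*x**2*exp(3*x) - 180*x**2*exp(2*x) + 300*x*exp(3*x) + 100*exp(3*x) - 180*exp(2*x))/(12*x**4 + 48*x**2 + 48) = f(x).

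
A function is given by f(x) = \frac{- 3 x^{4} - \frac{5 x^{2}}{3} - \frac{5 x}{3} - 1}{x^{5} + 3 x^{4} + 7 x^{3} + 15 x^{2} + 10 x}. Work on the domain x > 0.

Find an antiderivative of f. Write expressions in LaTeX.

An antiderivative is F(x) = \frac{- 27 \log{\left(x \right)} + 180 \log{\left(x + 1 \right)} - 785 \log{\left(x + 2 \right)} - 89 \log{\left(x^{2} + 5 \right)} + 208 \sqrt{5} \operatorname{atan}{\left(\frac{\sqrt{5} x}{5} \right)}}{270}.

Factor the denominator (3 x \left(x + 1\right) \left(x + 2\right) \left(x^{2} + 5\right)) and decompose: f = - \frac{89 x - 520}{135 \left(x^{2} + 5\right)} - \frac{157}{54 \left(x + 2\right)} + \frac{2}{3 \left(x + 1\right)} - \frac{1}{10 x}; each piece integrates to a log, atan, or power term.
Check: d/dx[\frac{- 27 \log{\left(x \right)} + 180 \log{\left(x + 1 \right)} - 785 \log{\left(x + 2 \right)} - 89 \log{\left(x^{2} + 5 \right)} + 208 \sqrt{5} \operatorname{atan}{\left(\frac{\sqrt{5} x}{5} \right)}}{270}] = \frac{- 9 x^{4} - 5 x^{2} - 5 x - 3}{3 x^{5} + 9 x^{4} + 21 x^{3} + 45 x^{2} + 30 x}, which equals f(x).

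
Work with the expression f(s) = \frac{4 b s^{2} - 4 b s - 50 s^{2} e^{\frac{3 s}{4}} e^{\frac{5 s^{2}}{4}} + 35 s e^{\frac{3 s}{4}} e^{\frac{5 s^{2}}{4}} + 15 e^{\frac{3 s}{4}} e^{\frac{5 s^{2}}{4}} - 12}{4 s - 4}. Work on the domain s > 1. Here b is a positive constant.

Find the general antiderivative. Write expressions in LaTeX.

F(s) = \frac{b s^{2}}{2} - 5 e^{\frac{3 s}{4}} e^{\frac{5 s^{2}}{4}} - 3 \log{\left(2 s - 2 \right)} + C

For F(s) to be correct the identity F'(s) - f(s) = 0 must hold.
Check: d/ds[\frac{b s^{2}}{2} - 5 e^{\frac{3 s}{4}} e^{\frac{5 s^{2}}{4}} - 3 \log{\left(2 s - 2 \right)}] = \frac{4 b s^{2} - 4 b s - 50 s^{2} e^{\frac{3 s}{4}} e^{\frac{5 s^{2}}{4}} + 35 s e^{\frac{3 s}{4}} e^{\frac{5 s^{2}}{4}} + 15 e^{\frac{3 s}{4}} e^{\frac{5 s^{2}}{4}} - 12}{4 s - 4} = f(s).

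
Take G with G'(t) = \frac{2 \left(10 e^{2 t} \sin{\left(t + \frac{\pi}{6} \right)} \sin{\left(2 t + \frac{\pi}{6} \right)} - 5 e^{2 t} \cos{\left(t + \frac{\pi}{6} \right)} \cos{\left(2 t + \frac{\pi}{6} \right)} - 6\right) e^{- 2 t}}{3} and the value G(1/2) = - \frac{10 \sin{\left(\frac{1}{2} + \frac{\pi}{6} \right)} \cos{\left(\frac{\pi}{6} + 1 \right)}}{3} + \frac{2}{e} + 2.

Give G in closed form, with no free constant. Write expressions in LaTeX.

G(t) = \frac{2 \left(- 5 e^{2 t} \sin{\left(t + \frac{\pi}{6} \right)} \cos{\left(2 t + \frac{\pi}{6} \right)} + 3 e^{2 t} + 3\right) e^{- 2 t}}{3}

For G(t) to be correct, d/dt[G] must agree with the stated G'(t) identically.
A general antiderivative is - \frac{10 \sin{\left(t + \frac{\pi}{6} \right)} \cos{\left(2 t + \frac{\pi}{6} \right)}}{3} + 2 e^{- 2 t} + C.
The condition gives C = - \frac{10 \sin{\left(\frac{1}{2} + \frac{\pi}{6} \right)} \cos{\left(\frac{\pi}{6} + 1 \right)}}{3} + \frac{2}{e} + 2 - (- \frac{10 \sin{\left(\frac{1}{2} + \frac{\pi}{6} \right)} \cos{\left(\frac{\pi}{6} + 1 \right)}}{3} + \frac{2}{e}) = 2.
So G(t) = \frac{2 \left(- 5 e^{2 t} \sin{\left(t + \frac{\pi}{6} \right)} \cos{\left(2 t + \frac{\pi}{6} \right)} + 3 e^{2 t} + 3\right) e^{- 2 t}}{3}.
Check: d/dt[\frac{2 \left(- 5 e^{2 t} \sin{\left(t + \frac{\pi}{6} \right)} \cos{\left(2 t + \frac{\pi}{6} \right)} + 3 e^{2 t} + 3\right) e^{- 2 t}}{3}] = \frac{\left(20 e^{2 t} \sin{\left(t + \frac{\pi}{6} \right)} \sin{\left(2 t + \frac{\pi}{6} \right)} - 10 e^{2 t} \cos{\left(t + \frac{\pi}{6} \right)} \cos{\left(2 t + \frac{\pi}{6} \right)} - 12\right) e^{- 2 t}}{3}, which equals G'(t).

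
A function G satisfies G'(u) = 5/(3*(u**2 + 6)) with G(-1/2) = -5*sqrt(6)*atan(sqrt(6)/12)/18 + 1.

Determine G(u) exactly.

Differentiate the proposed G(u) back; it has to land on the given G'(u).
A general antiderivative is 5*sqrt(6)*atan(sqrt(6)*u/6)/18 + C.
The condition gives C = -5*sqrt(6)*atan(sqrt(6)/12)/18 + 1 - (-5*sqrt(6)*atan(sqrt(6)/12)/18) = 1.
So G(u) = (5*sqrt(6)*atan(sqrt(6)*u/6) + 18)/18.
Check: d/du[(5*sqrt(6)*atan(sqrt(6)*u/6) + 18)/18] = 5/(3*u**2 + 18), which equals G'(u).

G(u) = (5*sqrt(6)*atan(sqrt(6)*u/6) + 18)/18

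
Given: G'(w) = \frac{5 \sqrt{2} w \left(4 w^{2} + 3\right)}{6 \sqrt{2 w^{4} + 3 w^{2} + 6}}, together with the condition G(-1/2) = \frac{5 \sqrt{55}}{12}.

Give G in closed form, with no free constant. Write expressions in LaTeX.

The substitution u = w^{4} + \frac{3 w^{2}}{2} + 3 works: G'(w) is exactly (dG/du)*(du/dw) for that inner function.
A general antiderivative is \frac{5 \sqrt{w^{4} + \frac{3 w^{2}}{2} + 3}}{3} + C.
The condition gives C = \frac{5 \sqrt{55}}{12} - (\frac{5 \sqrt{55}}{12}) = 0.
So G(w) = \frac{5 \sqrt{2} \sqrt{2 w^{4} + 3 w^{2} + 6}}{6}.
Check: d/dw[\frac{5 \sqrt{2} \sqrt{2 w^{4} + 3 w^{2} + 6}}{6}] = \frac{20 \sqrt{2} w^{3} + 15 \sqrt{2} w}{6 \sqrt{2 w^{4} + 3 w^{2} + 6}}, which equals G'(w).

G(w) = \frac{5 \sqrt{2} \sqrt{2 w^{4} + 3 w^{2} + 6}}{6}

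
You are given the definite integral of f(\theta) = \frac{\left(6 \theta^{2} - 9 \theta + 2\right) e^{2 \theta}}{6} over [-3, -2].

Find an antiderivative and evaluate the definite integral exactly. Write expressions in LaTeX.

Antiderivative: F(\theta) = \frac{\theta^{2} e^{2 \theta}}{2} - \frac{5 \theta e^{2 \theta}}{4} + \frac{19 e^{2 \theta}}{24}; value = - \frac{217}{24 e^{6}} + \frac{127}{24 e^{4}}

Recognize the product-rule pattern: f = u'v + uv' with u = \frac{\theta^{2}}{2} - \frac{5 \theta}{4} + \frac{19}{24}, v = e^{2 \theta}, so integration by parts undoes it.
F(\theta) = \frac{\theta^{2} e^{2 \theta}}{2} - \frac{5 \theta e^{2 \theta}}{4} + \frac{19 e^{2 \theta}}{24} is an antiderivative of f.
Check: d/d\theta[\frac{\theta^{2} e^{2 \theta}}{2} - \frac{5 \theta e^{2 \theta}}{4} + \frac{19 e^{2 \theta}}{24}] = \theta^{2} e^{2 \theta} - \frac{3 \theta e^{2 \theta}}{2} + \frac{e^{2 \theta}}{3}, which equals f(\theta).
F(-2) = \frac{127}{24 e^{4}}; F(-3) = \frac{217}{24 e^{6}}.
Integral = F(-2) - F(-3) = - \frac{217}{24 e^{6}} + \frac{127}{24 e^{4}}.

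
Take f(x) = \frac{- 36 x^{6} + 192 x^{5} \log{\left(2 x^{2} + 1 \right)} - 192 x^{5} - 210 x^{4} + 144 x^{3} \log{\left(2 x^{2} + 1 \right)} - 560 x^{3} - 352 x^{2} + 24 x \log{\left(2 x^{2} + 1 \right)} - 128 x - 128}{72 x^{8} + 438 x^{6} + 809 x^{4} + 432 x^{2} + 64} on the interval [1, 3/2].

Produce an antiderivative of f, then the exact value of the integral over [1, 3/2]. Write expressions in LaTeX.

Antiderivative: F(x) = - \operatorname{atan}{\left(2 x \right)} - \frac{2 \log{\left(2 x^{2} + 1 \right)}}{\frac{3 x^{2}}{2} + 4}; value = - \operatorname{atan}{\left(3 \right)} - \frac{16 \log{\left(\frac{11}{2} \right)}}{59} + \frac{4 \log{\left(3 \right)}}{11} + \operatorname{atan}{\left(2 \right)}

Recover f(x) by differentiating a candidate F(x); any mismatch rules it out.
F(x) = - \operatorname{atan}{\left(2 x \right)} - \frac{2 \log{\left(2 x^{2} + 1 \right)}}{\frac{3 x^{2}}{2} + 4} is an antiderivative of f.
Check: d/dx[- \operatorname{atan}{\left(2 x \right)} - \frac{2 \log{\left(2 x^{2} + 1 \right)}}{\frac{3 x^{2}}{2} + 4}] = \frac{- 36 x^{6} + 192 x^{5} \log{\left(2 x^{2} + 1 \right)} - 192 x^{5} - 210 x^{4} + 144 x^{3} \log{\left(2 x^{2} + 1 \right)} - 560 x^{3} - 352 x^{2} + 24 x \log{\left(2 x^{2} + 1 \right)} - 128 x - 128}{72 x^{8} + 438 x^{6} + 809 x^{4} + 432 x^{2} + 64} = f(x).
F(3/2) = - \operatorname{atan}{\left(3 \right)} - \frac{16 \log{\left(\frac{11}{2} \right)}}{59}; F(1) = - \operatorname{atan}{\left(2 \right)} - \frac{4 \log{\left(3 \right)}}{11}.
Integral = F(3/2) - F(1) = - \operatorname{atan}{\left(3 \right)} - \frac{16 \log{\left(\frac{11}{2} \right)}}{59} + \frac{4 \log{\left(3 \right)}}{11} + \operatorname{atan}{\left(2 \right)}.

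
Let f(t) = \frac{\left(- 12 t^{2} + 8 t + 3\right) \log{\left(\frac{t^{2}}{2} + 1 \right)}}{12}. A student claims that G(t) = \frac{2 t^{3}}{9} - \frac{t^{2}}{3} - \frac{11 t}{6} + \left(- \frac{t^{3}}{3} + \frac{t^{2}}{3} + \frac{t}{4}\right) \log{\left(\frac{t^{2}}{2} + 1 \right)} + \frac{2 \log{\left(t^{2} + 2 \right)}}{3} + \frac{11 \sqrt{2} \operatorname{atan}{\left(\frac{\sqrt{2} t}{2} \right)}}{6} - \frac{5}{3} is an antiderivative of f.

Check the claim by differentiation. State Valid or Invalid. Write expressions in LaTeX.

d/dt[G] = - t^{2} \log{\left(\frac{t^{2}}{2} + 1 \right)} + \frac{2 t \log{\left(\frac{t^{2}}{2} + 1 \right)}}{3} + \frac{\log{\left(\frac{t^{2}}{2} + 1 \right)}}{4}
This equals f(t) exactly, so the claim holds.

Valid - the claim checks out under differentiation.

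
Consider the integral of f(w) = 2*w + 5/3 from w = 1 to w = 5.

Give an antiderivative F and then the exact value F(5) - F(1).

Antiderivative: F(w) = (w + 2)*(3*w - 1)/3; value = 92/3

An antiderivative F(w) passes only if d/dw[F] lands on f(w) exactly.
F(w) = (w + 2)*(3*w - 1)/3 is an antiderivative of f.
Check: d/dw[(w + 2)*(3*w - 1)/3] = 2*w + 5/3 = f(w).
F(5) = 98/3; F(1) = 2.
Integral = F(5) - F(1) = 92/3.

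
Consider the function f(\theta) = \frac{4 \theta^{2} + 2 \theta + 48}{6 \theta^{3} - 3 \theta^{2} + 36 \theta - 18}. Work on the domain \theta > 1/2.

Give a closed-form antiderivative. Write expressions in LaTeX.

Recover f(\theta) by differentiating a candidate F(\theta); any mismatch rules it out.
Check: d/d\theta[\frac{4 \log{\left(\theta - \frac{1}{2} \right)}}{3} - \frac{\log{\left(\frac{\theta^{2}}{2} + 3 \right)}}{3}] = \frac{4 \theta^{2} + 2 \theta + 48}{6 \theta^{3} - 3 \theta^{2} + 36 \theta - 18} = f(\theta).

An antiderivative is F(\theta) = \frac{4 \log{\left(\theta - \frac{1}{2} \right)}}{3} - \frac{\log{\left(\frac{\theta^{2}}{2} + 3 \right)}}{3}.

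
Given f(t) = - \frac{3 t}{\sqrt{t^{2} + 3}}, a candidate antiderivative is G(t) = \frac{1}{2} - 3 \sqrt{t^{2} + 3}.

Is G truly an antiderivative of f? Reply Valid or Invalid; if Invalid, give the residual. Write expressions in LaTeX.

Valid. The derivative of G reproduces f.

d/dt[G] = - \frac{3 t}{\sqrt{t^{2} + 3}}
This equals f(t) exactly, so the claim holds.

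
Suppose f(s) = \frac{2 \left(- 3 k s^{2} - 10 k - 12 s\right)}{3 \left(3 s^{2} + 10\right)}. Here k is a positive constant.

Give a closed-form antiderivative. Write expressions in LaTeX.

An antiderivative is F(s) = \frac{2 \left(- k s - 2 \log{\left(\frac{3 s^{2}}{2} + 5 \right)}\right)}{3}.

Differentiate the proposed F(s) back; it has to land on f(s) exactly.
Check: d/ds[\frac{2 \left(- k s - 2 \log{\left(\frac{3 s^{2}}{2} + 5 \right)}\right)}{3}] = \frac{- 6 k s^{2} - 20 k - 24 s}{9 s^{2} + 30}, which equals f(s).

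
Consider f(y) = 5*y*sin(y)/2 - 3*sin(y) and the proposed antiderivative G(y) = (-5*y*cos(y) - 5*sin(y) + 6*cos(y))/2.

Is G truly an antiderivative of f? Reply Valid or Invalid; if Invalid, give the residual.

Invalid: d/dy[G] - f = -5*cos(y), which is not 0.

d/dy[G] = 5*y*sin(y)/2 - 3*sin(y) - 5*cos(y)
d/dy[G] - f(y) = -5*cos(y) != 0.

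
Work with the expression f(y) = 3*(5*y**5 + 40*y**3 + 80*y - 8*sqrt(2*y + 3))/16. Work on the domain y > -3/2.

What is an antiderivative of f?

Any candidate F(y) must reproduce f(y) exactly when differentiated.
Check: d/dy[-(2*y + 3)**(3/2)/2 - 5*(-y**2/2 - 2)**3/4] = 15*y**5/16 + 15*y**3/2 + 15*y - 3*sqrt(2*y + 3)/2, which equals f(y).

An antiderivative is F(y) = -(2*y + 3)**(3/2)/2 - 5*(-y**2/2 - 2)**3/4.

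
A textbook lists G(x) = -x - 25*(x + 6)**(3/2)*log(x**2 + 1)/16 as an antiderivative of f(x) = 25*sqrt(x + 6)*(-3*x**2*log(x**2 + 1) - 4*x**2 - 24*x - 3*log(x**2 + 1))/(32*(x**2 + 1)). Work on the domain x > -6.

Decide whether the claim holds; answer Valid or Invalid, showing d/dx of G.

Invalid: d/dx[G] - f = -1, which is not 0.

d/dx[G] = (-75*x**2*sqrt(x + 6)*log(x**2 + 1) - 100*x**2*sqrt(x + 6) - 32*x**2 - 600*x*sqrt(x + 6) - 75*sqrt(x + 6)*log(x**2 + 1) - 32)/(32*x**2 + 32)
d/dx[G] - f(x) = -1 != 0.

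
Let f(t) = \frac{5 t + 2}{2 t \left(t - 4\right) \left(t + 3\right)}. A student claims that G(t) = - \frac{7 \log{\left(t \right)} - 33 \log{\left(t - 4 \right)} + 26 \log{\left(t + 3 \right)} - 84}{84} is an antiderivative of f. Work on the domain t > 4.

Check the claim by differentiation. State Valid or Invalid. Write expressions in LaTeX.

Valid: G'(t) = f(t).

d/dt[G] = \frac{5 t + 2}{2 t^{3} - 2 t^{2} - 24 t}
This equals f(t) exactly, so the claim holds.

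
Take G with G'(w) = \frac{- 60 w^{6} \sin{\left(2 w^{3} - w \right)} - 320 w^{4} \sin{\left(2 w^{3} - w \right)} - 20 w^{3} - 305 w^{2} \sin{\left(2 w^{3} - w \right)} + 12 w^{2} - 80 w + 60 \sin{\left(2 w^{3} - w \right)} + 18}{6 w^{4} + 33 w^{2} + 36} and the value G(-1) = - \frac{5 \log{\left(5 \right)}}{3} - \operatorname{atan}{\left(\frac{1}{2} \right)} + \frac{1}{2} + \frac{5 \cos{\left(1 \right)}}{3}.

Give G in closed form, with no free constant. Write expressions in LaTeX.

G(w) = - \frac{5 \log{\left(2 w^{2} + 3 \right)}}{3} + \frac{5 \cos{\left(2 w^{3} - w \right)}}{3} + \operatorname{atan}{\left(\frac{w}{2} \right)} + \frac{1}{2}

A candidate passes only if d/dw[G] lands on the given G'(w) exactly.
A general antiderivative is - \frac{5 \log{\left(2 w^{2} + 3 \right)}}{3} + \frac{5 \cos{\left(2 w^{3} - w \right)}}{3} + \operatorname{atan}{\left(\frac{w}{2} \right)} + C.
The condition gives C = - \frac{5 \log{\left(5 \right)}}{3} - \operatorname{atan}{\left(\frac{1}{2} \right)} + \frac{1}{2} + \frac{5 \cos{\left(1 \right)}}{3} - (- \frac{5 \log{\left(5 \right)}}{3} - \operatorname{atan}{\left(\frac{1}{2} \right)} + \frac{5 \cos{\left(1 \right)}}{3}) = \frac{1}{2}.
So G(w) = - \frac{5 \log{\left(2 w^{2} + 3 \right)}}{3} + \frac{5 \cos{\left(2 w^{3} - w \right)}}{3} + \operatorname{atan}{\left(\frac{w}{2} \right)} + \frac{1}{2}.
Check: d/dw[- \frac{5 \log{\left(2 w^{2} + 3 \right)}}{3} + \frac{5 \cos{\left(2 w^{3} - w \right)}}{3} + \operatorname{atan}{\left(\frac{w}{2} \right)} + \frac{1}{2}] = \frac{- 60 w^{6} \sin{\left(2 w^{3} - w \right)} - 320 w^{4} \sin{\left(2 w^{3} - w \right)} - 20 w^{3} - 305 w^{2} \sin{\left(2 w^{3} - w \right)} + 12 w^{2} - 80 w + 60 \sin{\left(2 w^{3} - w \right)} + 18}{6 w^{4} + 33 w^{2} + 36} = G'(w).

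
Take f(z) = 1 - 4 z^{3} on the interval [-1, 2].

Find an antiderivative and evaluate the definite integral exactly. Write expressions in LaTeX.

Recover f(z) by differentiating a candidate F(z); any mismatch rules it out.
F(z) = - z^{4} + z is an antiderivative of f.
Check: d/dz[- z^{4} + z] = 1 - 4 z^{3} = f(z).
F(2) = -14; F(-1) = -2.
Integral = F(2) - F(-1) = -12.

Antiderivative: F(z) = - z^{4} + z; value = -12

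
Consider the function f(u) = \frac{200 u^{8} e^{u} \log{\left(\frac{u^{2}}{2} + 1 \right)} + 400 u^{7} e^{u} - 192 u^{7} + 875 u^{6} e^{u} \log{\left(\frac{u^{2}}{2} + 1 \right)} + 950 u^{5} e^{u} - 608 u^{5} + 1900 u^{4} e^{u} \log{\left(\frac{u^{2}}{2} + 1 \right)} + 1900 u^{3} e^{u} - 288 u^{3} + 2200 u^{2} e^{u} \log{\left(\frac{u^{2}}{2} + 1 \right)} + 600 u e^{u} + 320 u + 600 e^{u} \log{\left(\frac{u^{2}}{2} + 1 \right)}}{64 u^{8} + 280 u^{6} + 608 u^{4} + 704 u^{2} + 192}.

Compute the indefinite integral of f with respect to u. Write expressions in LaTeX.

An antiderivative F(u) passes only if d/du[F] lands on f(u) exactly.
Check: d/du[\frac{25 e^{u} \log{\left(\frac{u^{2}}{2} + 1 \right)} + 4 \log{\left(4 u^{2} + \frac{3}{2} \right)} - 8 \log{\left(\frac{u^{4}}{2} + u^{2} + 2 \right)}}{8}] = \frac{200 u^{8} e^{u} \log{\left(\frac{u^{2}}{2} + 1 \right)} + 400 u^{7} e^{u} - 192 u^{7} + 875 u^{6} e^{u} \log{\left(\frac{u^{2}}{2} + 1 \right)} + 950 u^{5} e^{u} - 608 u^{5} + 1900 u^{4} e^{u} \log{\left(\frac{u^{2}}{2} + 1 \right)} + 1900 u^{3} e^{u} - 288 u^{3} + 2200 u^{2} e^{u} \log{\left(\frac{u^{2}}{2} + 1 \right)} + 600 u e^{u} + 320 u + 600 e^{u} \log{\left(\frac{u^{2}}{2} + 1 \right)}}{64 u^{8} + 280 u^{6} + 608 u^{4} + 704 u^{2} + 192} = f(u).

F(u) = \frac{25 e^{u} \log{\left(\frac{u^{2}}{2} + 1 \right)} + 4 \log{\left(4 u^{2} + \frac{3}{2} \right)} - 8 \log{\left(\frac{u^{4}}{2} + u^{2} + 2 \right)}}{8} + C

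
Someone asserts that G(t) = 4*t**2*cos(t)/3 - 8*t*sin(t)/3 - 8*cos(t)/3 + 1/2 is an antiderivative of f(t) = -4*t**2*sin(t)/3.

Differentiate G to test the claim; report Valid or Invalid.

d/dt[G] = -4*t**2*sin(t)/3
This equals f(t) exactly, so the claim holds.

Valid: G'(t) = f(t).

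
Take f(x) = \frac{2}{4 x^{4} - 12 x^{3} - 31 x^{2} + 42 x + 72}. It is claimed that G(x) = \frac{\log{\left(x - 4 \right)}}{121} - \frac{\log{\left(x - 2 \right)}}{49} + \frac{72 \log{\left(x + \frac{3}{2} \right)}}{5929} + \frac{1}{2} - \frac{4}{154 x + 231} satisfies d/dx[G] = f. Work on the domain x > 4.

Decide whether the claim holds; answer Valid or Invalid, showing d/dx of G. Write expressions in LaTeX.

Valid - differentiating G returns exactly f.

d/dx[G] = \frac{2}{4 x^{4} - 12 x^{3} - 31 x^{2} + 42 x + 72}
This equals f(x) exactly, so the claim holds.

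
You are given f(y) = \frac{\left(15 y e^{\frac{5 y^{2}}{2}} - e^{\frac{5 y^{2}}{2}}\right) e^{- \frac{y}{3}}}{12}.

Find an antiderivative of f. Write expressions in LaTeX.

An antiderivative is F(y) = \frac{e^{\frac{5 y^{2}}{2} - \frac{y}{3}}}{4}.

The substitution u = \frac{5 y^{2}}{2} - \frac{y}{3} works: f is exactly (dF/du)*(du/dy) for that inner function.
Check: d/dy[\frac{e^{\frac{5 y^{2}}{2} - \frac{y}{3}}}{4}] = \frac{5 y e^{- \frac{y}{3}} e^{\frac{5 y^{2}}{2}}}{4} - \frac{e^{- \frac{y}{3}} e^{\frac{5 y^{2}}{2}}}{12}, which equals f(y).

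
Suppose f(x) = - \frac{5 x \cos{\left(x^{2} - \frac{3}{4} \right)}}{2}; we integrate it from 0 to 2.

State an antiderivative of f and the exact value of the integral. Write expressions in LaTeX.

Antiderivative: F(x) = - \frac{5 \sin{\left(x^{2} - \frac{3}{4} \right)}}{4}; value = - \frac{5 \sin{\left(\frac{3}{4} \right)}}{4} - \frac{5 \sin{\left(\frac{13}{4} \right)}}{4}

f matches the chain-rule pattern g'(h)*h' with inner function h(x) = x^{2} - \frac{3}{4}; substituting u = h(x) collapses the integral.
F(x) = - \frac{5 \sin{\left(x^{2} - \frac{3}{4} \right)}}{4} is an antiderivative of f.
Check: d/dx[- \frac{5 \sin{\left(x^{2} - \frac{3}{4} \right)}}{4}] = - \frac{5 x \cos{\left(x^{2} - \frac{3}{4} \right)}}{2} = f(x).
F(2) = - \frac{5 \sin{\left(\frac{13}{4} \right)}}{4}; F(0) = \frac{5 \sin{\left(\frac{3}{4} \right)}}{4}.
Integral = F(2) - F(0) = - \frac{5 \sin{\left(\frac{3}{4} \right)}}{4} - \frac{5 \sin{\left(\frac{13}{4} \right)}}{4}.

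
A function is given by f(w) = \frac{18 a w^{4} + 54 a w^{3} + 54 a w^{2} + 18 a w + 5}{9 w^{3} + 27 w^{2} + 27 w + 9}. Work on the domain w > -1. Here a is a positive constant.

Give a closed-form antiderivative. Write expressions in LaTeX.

Since d/dw undoes antidifferentiation here, F'(w) = f(w) is required of F(w).
Check: d/dw[a w^{2} - \frac{5}{18 w^{2} + 36 w + 18}] = \frac{18 a w^{4} + 54 a w^{3} + 54 a w^{2} + 18 a w + 5}{9 w^{3} + 27 w^{2} + 27 w + 9} = f(w).

An antiderivative is F(w) = a w^{2} - \frac{5}{18 w^{2} + 36 w + 18}.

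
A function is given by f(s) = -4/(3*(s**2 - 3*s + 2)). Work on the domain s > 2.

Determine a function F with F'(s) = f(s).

The denominator factors as 3*(s - 2)*(s - 1); partial fractions split f into directly integrable pieces: 4/(3*(s - 1)) - 4/(3*(s - 2)).
Check: d/ds[4*(-log(s - 2) + log(s - 1))/3] = -4/(3*s**2 - 9*s + 6), which equals f(s).

An antiderivative is F(s) = 4*(-log(s - 2) + log(s - 1))/3.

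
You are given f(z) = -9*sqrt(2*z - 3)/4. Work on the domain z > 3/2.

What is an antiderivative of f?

A candidate is checked by its d/dz: the result must match f(z).
Check: d/dz[-3*(2*z - 3)**(3/2)/4] = -9*sqrt(2*z - 3)/4 = f(z).

An antiderivative is F(z) = -3*(2*z - 3)**(3/2)/4.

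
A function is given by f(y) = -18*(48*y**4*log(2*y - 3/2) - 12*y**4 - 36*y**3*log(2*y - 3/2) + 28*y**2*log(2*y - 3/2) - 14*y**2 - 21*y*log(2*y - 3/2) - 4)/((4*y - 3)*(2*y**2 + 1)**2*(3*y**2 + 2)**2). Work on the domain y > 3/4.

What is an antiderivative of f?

Whatever form F(y) takes, F'(y) = f(y) is non-negotiable.
Check: d/dy[3*log(2*y - 3/2)/((y**2 + 2/3)*(2*y**2 + 1))] = (-864*y**4*log(2*y - 3/2) + 216*y**4 + 648*y**3*log(2*y - 3/2) - 504*y**2*log(2*y - 3/2) + 252*y**2 + 378*y*log(2*y - 3/2) + 72)/(144*y**9 - 108*y**8 + 336*y**7 - 252*y**6 + 292*y**5 - 219*y**4 + 112*y**3 - 84*y**2 + 16*y - 12), which equals f(y).

An antiderivative is F(y) = 3*log(2*y - 3/2)/((y**2 + 2/3)*(2*y**2 + 1)).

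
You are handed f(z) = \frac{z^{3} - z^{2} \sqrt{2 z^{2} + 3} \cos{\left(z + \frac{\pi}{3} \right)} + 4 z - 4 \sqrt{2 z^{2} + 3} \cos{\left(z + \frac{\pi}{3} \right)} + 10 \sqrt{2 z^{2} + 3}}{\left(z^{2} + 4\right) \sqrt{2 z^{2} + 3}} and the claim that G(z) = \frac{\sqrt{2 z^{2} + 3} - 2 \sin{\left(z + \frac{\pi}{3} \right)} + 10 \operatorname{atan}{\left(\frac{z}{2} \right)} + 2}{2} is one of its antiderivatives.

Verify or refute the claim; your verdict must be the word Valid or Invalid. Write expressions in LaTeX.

d/dz[G] = \frac{z^{3} - z^{2} \sqrt{2 z^{2} + 3} \cos{\left(z + \frac{\pi}{3} \right)} + 4 z - 4 \sqrt{2 z^{2} + 3} \cos{\left(z + \frac{\pi}{3} \right)} + 10 \sqrt{2 z^{2} + 3}}{z^{2} \sqrt{2 z^{2} + 3} + 4 \sqrt{2 z^{2} + 3}}
This equals f(z) exactly, so the claim holds.

Valid. The derivative of G reproduces f.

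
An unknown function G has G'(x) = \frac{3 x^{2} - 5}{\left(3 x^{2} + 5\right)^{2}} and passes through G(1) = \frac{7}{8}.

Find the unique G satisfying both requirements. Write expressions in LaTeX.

G'(x) has the shape u'v + uv' for u = - x and v = \frac{1}{3 x^{2} + 5} — it is the derivative of the product u*v.
A general antiderivative is - \frac{x}{3 x^{2} + 5} + C.
The condition gives C = \frac{7}{8} - (- \frac{1}{8}) = 1.
So G(x) = \frac{3 x^{2} - x + 5}{3 x^{2} + 5}.
Check: d/dx[\frac{3 x^{2} - x + 5}{3 x^{2} + 5}] = \frac{3 x^{2} - 5}{9 x^{4} + 30 x^{2} + 25}, which equals G'(x).

G(x) = \frac{3 x^{2} - x + 5}{3 x^{2} + 5}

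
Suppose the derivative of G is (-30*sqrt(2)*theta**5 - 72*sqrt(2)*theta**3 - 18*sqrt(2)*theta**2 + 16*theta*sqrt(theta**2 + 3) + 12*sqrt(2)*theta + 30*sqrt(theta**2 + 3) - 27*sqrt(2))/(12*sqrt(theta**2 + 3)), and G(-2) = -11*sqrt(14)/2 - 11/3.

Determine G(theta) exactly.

G(theta) = (8*theta**2 + 30*theta - 3*sqrt(2)*sqrt(theta**2 + 3)*(2*theta**4 + 3*theta - 4) - 16)/12

Whatever form G(theta) takes, its d/dtheta must return the stated G'(theta).
A general antiderivative is 2*theta**2/3 + 5*theta/2 - sqrt(2*theta**2 + 6)*(theta**4/2 + 3*theta/4 - 1) - 1/3 + C.
The condition gives C = -11*sqrt(14)/2 - 11/3 - (-11*sqrt(14)/2 - 8/3) = -1.
So G(theta) = (8*theta**2 + 30*theta - 3*sqrt(2)*sqrt(theta**2 + 3)*(2*theta**4 + 3*theta - 4) - 16)/12.
Check: d/dtheta[(8*theta**2 + 30*theta - 3*sqrt(2)*sqrt(theta**2 + 3)*(2*theta**4 + 3*theta - 4) - 16)/12] = (-30*sqrt(2)*theta**5 - 72*sqrt(2)*theta**3 - 18*sqrt(2)*theta**2 + 16*theta*sqrt(theta**2 + 3) + 12*sqrt(2)*theta + 30*sqrt(theta**2 + 3) - 27*sqrt(2))/(12*sqrt(theta**2 + 3)) = G'(theta).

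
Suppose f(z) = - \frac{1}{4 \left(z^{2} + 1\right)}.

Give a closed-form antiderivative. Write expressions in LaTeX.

An antiderivative is F(z) = - \frac{\operatorname{atan}{\left(z \right)}}{4}.

For F(z) to be correct the identity F'(z) - f(z) = 0 must hold.
Check: d/dz[- \frac{\operatorname{atan}{\left(z \right)}}{4}] = - \frac{1}{4 z^{2} + 4}, which equals f(z).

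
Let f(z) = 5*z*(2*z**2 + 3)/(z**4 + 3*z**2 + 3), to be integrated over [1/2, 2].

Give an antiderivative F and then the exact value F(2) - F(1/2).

The substitution u = z**4/3 + z**2 + 1 works: f is exactly (dF/du)*(du/dz) for that inner function.
F(z) = 5*log(z**4/3 + z**2 + 1)/2 is an antiderivative of f.
Check: d/dz[5*log(z**4/3 + z**2 + 1)/2] = (10*z**3 + 15*z)/(z**4 + 3*z**2 + 3), which equals f(z).
F(2) = 5*log(31/3)/2; F(1/2) = 5*log(61/48)/2.
Integral = F(2) - F(1/2) = -5*log(61/48)/2 + 5*log(31/3)/2.

Antiderivative: F(z) = 5*log(z**4/3 + z**2 + 1)/2; value = -5*log(61/48)/2 + 5*log(31/3)/2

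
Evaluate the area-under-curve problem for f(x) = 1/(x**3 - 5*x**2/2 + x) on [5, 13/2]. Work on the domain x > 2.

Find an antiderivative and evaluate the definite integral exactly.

Factor the denominator (x*(x - 2)*(2*x - 1)) and decompose: f = -8/(3*(2*x - 1)) + 1/(3*(x - 2)) + 1/x; each piece integrates to a log, atan, or power term.
F(x) = log(x) + log(x - 2)/3 - 4*log(x - 1/2)/3 is an antiderivative of f.
Check: d/dx[log(x) + log(x - 2)/3 - 4*log(x - 1/2)/3] = 2/(2*x**3 - 5*x**2 + 2*x), which equals f(x).
F(13/2) = -4*log(6)/3 + log(9/2)/3 + log(13/2); F(5) = -4*log(9/2)/3 + log(3)/3 + log(5).
Integral = F(13/2) - F(5) = -4*log(6)/3 - log(5) - log(3)/3 + log(13/2) + 5*log(9/2)/3.

Antiderivative: F(x) = log(x) + log(x - 2)/3 - 4*log(x - 1/2)/3; value = -4*log(6)/3 - log(5) - log(3)/3 + log(13/2) + 5*log(9/2)/3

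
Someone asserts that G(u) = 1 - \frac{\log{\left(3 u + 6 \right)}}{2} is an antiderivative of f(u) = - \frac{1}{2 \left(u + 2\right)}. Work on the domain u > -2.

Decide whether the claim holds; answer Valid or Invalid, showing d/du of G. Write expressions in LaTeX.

Valid. The derivative of G reproduces f.

d/du[G] = - \frac{1}{2 u + 4}
This equals f(u) exactly, so the claim holds.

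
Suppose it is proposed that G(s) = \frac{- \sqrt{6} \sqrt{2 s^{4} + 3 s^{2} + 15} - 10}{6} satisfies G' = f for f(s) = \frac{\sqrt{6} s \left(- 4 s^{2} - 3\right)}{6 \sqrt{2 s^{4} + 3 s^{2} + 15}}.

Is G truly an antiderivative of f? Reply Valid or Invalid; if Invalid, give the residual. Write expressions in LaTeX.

Valid - differentiating G returns exactly f.

d/ds[G] = \frac{- 4 \sqrt{6} s^{3} - 3 \sqrt{6} s}{6 \sqrt{2 s^{4} + 3 s^{2} + 15}}
This equals f(s) exactly, so the claim holds.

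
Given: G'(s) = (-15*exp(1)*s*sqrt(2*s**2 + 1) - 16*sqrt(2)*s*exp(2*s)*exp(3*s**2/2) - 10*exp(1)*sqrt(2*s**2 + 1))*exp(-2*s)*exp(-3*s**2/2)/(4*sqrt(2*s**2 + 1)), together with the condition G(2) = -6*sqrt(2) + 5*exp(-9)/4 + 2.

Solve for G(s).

A candidate passes only if d/ds[G] lands on the given G'(s) exactly.
A general antiderivative is -2*sqrt(4*s**2 + 2) + 5*exp(-3*s**2/2 - 2*s + 1)/4 + C.
The condition gives C = -6*sqrt(2) + 5*exp(-9)/4 + 2 - (-6*sqrt(2) + 5*exp(-9)/4) = 2.
So G(s) = -2*sqrt(4*s**2 + 2) + 5*exp(-3*s**2/2 - 2*s + 1)/4 + 2.
Check: d/ds[-2*sqrt(4*s**2 + 2) + 5*exp(-3*s**2/2 - 2*s + 1)/4 + 2] = exp(1)*(-15*s*sqrt(2*s**2 + 1) - 16*sqrt(2)*s*exp(-1)*exp(2*s)*exp(3*s**2/2) - 10*sqrt(2*s**2 + 1))*exp(-2*s)*exp(-3*s**2/2)/(4*sqrt(2*s**2 + 1)), which equals G'(s).

G(s) = -2*sqrt(4*s**2 + 2) + 5*exp(-3*s**2/2 - 2*s + 1)/4 + 2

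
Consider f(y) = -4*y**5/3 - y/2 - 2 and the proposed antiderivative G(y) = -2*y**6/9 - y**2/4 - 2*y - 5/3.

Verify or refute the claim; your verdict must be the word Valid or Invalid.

Valid - differentiating G returns exactly f.

d/dy[G] = -4*y**5/3 - y/2 - 2
This equals f(y) exactly, so the claim holds.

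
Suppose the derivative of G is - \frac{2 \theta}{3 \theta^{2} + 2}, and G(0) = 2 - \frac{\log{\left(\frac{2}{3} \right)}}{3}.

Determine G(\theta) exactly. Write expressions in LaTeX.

G(\theta) = - \frac{\log{\left(\theta^{2} + \frac{2}{3} \right)} - 6}{3}

The substitution u = \theta^{2} + \frac{2}{3} works: G'(\theta) is exactly (dG/du)*(du/d\theta) for that inner function.
A general antiderivative is - \frac{\log{\left(\theta^{2} + \frac{2}{3} \right)}}{3} + C.
The condition gives C = 2 - \frac{\log{\left(\frac{2}{3} \right)}}{3} - (- \frac{\log{\left(\frac{2}{3} \right)}}{3}) = 2.
So G(\theta) = - \frac{\log{\left(\theta^{2} + \frac{2}{3} \right)} - 6}{3}.
Check: d/d\theta[- \frac{\log{\left(\theta^{2} + \frac{2}{3} \right)} - 6}{3}] = - \frac{2 \theta}{3 \theta^{2} + 2} = G'(\theta).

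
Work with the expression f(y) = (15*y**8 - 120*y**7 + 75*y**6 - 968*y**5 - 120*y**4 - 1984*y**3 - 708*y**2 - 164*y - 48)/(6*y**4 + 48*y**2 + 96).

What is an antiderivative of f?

Recover f(y) by differentiating a candidate F(y); any mismatch rules it out.
Check: d/dy[(3*y**5*(y**2 + 4) - 30*y**4*(y**2 + 4) - 15*y**3*(y**2 + 4) - 4*y**2*(y**2 + 4) - 9*y**2 - 12*y - 18)/(6*(y**2 + 4))] = (15*y**8 - 120*y**7 + 75*y**6 - 968*y**5 - 120*y**4 - 1984*y**3 - 708*y**2 - 164*y - 48)/(6*y**4 + 48*y**2 + 96) = f(y).

An antiderivative is F(y) = (3*y**5*(y**2 + 4) - 30*y**4*(y**2 + 4) - 15*y**3*(y**2 + 4) - 4*y**2*(y**2 + 4) - 9*y**2 - 12*y - 18)/(6*(y**2 + 4)).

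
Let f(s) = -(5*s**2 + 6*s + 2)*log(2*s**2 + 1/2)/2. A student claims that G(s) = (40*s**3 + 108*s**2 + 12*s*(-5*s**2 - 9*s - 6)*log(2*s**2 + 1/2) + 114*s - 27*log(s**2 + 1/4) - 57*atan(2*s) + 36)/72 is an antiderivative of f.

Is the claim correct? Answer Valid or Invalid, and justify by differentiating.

d/ds[G] = -5*s**2*log(2*s**2 + 1/2)/2 - 3*s*log(2*s**2 + 1/2) - log(2*s**2 + 1/2)
This equals f(s) exactly, so the claim holds.

Valid - differentiating G returns exactly f.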